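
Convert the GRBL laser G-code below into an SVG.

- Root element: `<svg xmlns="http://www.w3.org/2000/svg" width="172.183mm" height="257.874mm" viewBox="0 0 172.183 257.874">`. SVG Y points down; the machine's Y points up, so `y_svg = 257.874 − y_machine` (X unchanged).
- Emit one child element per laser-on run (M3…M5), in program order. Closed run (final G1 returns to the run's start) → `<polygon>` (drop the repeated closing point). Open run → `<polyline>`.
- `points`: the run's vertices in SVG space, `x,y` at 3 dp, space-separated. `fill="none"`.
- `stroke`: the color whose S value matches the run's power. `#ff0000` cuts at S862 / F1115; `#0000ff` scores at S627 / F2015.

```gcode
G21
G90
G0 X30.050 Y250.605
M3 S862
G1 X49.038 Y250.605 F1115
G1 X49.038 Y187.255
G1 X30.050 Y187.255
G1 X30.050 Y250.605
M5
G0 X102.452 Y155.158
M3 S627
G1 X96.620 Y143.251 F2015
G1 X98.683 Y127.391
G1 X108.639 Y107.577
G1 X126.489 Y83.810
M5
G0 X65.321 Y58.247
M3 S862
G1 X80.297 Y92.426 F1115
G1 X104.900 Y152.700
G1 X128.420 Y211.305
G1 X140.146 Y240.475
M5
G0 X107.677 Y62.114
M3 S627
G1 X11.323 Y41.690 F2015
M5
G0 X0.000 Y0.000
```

<svg xmlns="http://www.w3.org/2000/svg" width="172.183mm" height="257.874mm" viewBox="0 0 172.183 257.874">
  <polygon points="30.050,7.269 49.038,7.269 49.038,70.619 30.050,70.619" fill="none" stroke="#ff0000"/>
  <polyline points="102.452,102.716 96.620,114.623 98.683,130.483 108.639,150.297 126.489,174.064" fill="none" stroke="#0000ff"/>
  <polyline points="65.321,199.627 80.297,165.448 104.900,105.174 128.420,46.569 140.146,17.399" fill="none" stroke="#ff0000"/>
  <polyline points="107.677,195.760 11.323,216.184" fill="none" stroke="#0000ff"/>
</svg>

y_svg = 257.874 − y_m.

[1] S862→`#ff0000` (cut); closed run; points: 30.050,7.269 49.038,7.269 49.038,70.619 30.050,70.619

[2] S627→`#0000ff` (score); open run; points: 102.452,102.716 96.620,114.623 98.683,130.483 108.639,150.297 126.489,174.064

[3] S862→`#ff0000` (cut); open run; points: 65.321,199.627 80.297,165.448 104.900,105.174 128.420,46.569 140.146,17.399

[4] S627→`#0000ff` (score); open run; points: 107.677,195.760 11.323,216.184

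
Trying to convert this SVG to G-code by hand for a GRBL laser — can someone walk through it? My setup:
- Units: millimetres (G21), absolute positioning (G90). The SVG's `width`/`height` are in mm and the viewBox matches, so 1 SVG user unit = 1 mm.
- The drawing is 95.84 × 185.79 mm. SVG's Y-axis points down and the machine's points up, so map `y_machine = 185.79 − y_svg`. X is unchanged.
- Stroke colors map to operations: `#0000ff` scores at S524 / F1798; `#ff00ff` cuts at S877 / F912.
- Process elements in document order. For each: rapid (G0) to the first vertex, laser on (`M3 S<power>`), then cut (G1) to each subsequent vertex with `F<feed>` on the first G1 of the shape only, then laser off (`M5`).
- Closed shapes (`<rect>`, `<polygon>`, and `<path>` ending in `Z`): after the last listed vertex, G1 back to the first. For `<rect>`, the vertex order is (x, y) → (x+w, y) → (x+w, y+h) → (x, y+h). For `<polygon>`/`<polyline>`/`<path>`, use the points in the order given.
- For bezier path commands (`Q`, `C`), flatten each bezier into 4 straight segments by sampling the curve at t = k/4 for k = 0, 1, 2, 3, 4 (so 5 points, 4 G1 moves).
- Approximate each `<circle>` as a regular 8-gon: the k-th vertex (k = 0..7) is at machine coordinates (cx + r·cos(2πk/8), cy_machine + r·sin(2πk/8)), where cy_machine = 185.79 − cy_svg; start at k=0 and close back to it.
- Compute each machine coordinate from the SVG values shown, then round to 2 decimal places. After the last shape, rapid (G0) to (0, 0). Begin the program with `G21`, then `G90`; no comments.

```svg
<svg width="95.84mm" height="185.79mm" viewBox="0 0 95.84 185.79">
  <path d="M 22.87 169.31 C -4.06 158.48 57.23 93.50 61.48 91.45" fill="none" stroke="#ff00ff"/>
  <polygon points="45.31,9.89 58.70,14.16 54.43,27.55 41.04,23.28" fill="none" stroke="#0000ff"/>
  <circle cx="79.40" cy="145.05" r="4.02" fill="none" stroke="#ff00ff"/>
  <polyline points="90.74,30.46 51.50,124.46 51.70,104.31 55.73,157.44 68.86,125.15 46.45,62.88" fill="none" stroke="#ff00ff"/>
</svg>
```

G21
G90
G0 X22.87 Y16.48
M3 S877
G1 X16.94 Y32.93 F912
G1 X30.48 Y58.70
G1 X49.87 Y82.83
G1 X61.48 Y94.34
M5
G0 X45.31 Y175.90
M3 S524
G1 X58.70 Y171.63 F1798
G1 X54.43 Y158.24
G1 X41.04 Y162.51
G1 X45.31 Y175.90
M5
G0 X83.42 Y40.74
M3 S877
G1 X82.24 Y43.58 F912
G1 X79.40 Y44.76
G1 X76.56 Y43.58
G1 X75.38 Y40.74
G1 X76.56 Y37.90
G1 X79.40 Y36.72
G1 X82.24 Y37.90
G1 X83.42 Y40.74
M5
G0 X90.74 Y155.33
M3 S877
G1 X51.50 Y61.33 F912
G1 X51.70 Y81.48
G1 X55.73 Y28.35
G1 X68.86 Y60.64
G1 X46.45 Y122.91
M5
G0 X0.00 Y0.00

viewBox `0 0 95.84 185.79` with mm width/height → 1 unit = 1 mm. Flip: y_m = 185.79 − y_svg.

**Shape 1** — `<path>` cubic bezier, stroke `#ff00ff` → cut (S877, F912). Control points (SVG): P0=(22.87,169.31), P1=(-4.06,158.48), P2=(57.23,93.50), P3=(61.48,91.45); sampled at t=k/4. Machine vertices: (22.87,16.48) → (16.94,32.93) → (30.48,58.70) → (49.87,82.83) → (61.48,94.34). Open path.

**Shape 2** — `<polygon>` regular polygon, stroke `#0000ff` → score (S524, F1798). Machine vertices: (45.31,175.90) → (58.70,171.63) → (54.43,158.24) → (41.04,162.51) → (45.31,175.90). Closed: final G1 returns to the first vertex.

**Shape 3** — `<circle>` circle, stroke `#ff00ff` → cut (S877, F912). Machine vertices: (83.42,40.74) → (82.24,43.58) → (79.40,44.76) → (76.56,43.58) → (75.38,40.74) → (76.56,37.90) → (79.40,36.72) → (82.24,37.90) → (83.42,40.74). Closed: final G1 returns to the first vertex.

**Shape 4** — `<polyline>` open polyline, stroke `#ff00ff` → cut (S877, F912). Machine vertices: (90.74,155.33) → (51.50,61.33) → (51.70,81.48) → (55.73,28.35) → (68.86,60.64) → (46.45,122.91). Open path.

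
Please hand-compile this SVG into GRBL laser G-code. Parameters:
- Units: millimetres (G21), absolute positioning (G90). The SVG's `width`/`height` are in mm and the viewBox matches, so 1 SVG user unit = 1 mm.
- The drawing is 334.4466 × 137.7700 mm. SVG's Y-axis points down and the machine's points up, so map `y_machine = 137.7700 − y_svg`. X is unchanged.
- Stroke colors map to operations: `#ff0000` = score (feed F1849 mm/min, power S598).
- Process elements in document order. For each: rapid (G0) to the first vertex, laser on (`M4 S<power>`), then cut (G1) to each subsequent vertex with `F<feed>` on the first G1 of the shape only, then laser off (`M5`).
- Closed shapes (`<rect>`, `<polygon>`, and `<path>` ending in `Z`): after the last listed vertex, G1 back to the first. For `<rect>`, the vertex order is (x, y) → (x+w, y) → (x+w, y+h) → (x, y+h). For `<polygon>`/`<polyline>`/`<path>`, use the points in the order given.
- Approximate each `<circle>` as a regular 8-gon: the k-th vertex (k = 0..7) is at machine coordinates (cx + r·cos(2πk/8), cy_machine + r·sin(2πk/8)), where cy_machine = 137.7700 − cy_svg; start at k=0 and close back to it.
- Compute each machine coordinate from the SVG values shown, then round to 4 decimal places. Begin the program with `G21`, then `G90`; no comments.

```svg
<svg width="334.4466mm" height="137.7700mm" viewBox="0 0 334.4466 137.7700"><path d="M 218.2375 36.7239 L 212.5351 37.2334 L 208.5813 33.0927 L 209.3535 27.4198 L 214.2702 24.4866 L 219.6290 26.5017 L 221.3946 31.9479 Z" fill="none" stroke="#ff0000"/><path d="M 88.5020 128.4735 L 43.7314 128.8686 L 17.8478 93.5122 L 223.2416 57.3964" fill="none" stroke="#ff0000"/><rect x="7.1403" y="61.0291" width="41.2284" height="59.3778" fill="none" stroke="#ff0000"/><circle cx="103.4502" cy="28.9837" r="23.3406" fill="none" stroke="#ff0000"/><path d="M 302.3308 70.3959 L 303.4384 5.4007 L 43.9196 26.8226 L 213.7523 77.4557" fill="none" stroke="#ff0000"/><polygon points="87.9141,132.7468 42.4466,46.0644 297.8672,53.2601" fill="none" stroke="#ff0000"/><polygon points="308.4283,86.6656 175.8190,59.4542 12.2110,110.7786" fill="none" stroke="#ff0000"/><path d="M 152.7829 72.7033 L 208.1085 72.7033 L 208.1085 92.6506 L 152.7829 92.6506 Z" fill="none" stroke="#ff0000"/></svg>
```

G21
G90
G0 X218.2375 Y101.0461
M4 S598
G1 X212.5351 Y100.5366 F1849
G1 X208.5813 Y104.6773
G1 X209.3535 Y110.3502
G1 X214.2702 Y113.2834
G1 X219.6290 Y111.2683
G1 X221.3946 Y105.8221
G1 X218.2375 Y101.0461
M5
G0 X88.5020 Y9.2965
M4 S598
G1 X43.7314 Y8.9014 F1849
G1 X17.8478 Y44.2578
G1 X223.2416 Y80.3736
M5
G0 X7.1403 Y76.7409
M4 S598
G1 X48.3687 Y76.7409 F1849
G1 X48.3687 Y17.3631
G1 X7.1403 Y17.3631
G1 X7.1403 Y76.7409
M5
G0 X126.7908 Y108.7863
M4 S598
G1 X119.9545 Y125.2906 F1849
G1 X103.4502 Y132.1269
G1 X86.9459 Y125.2906
G1 X80.1096 Y108.7863
G1 X86.9459 Y92.2820
G1 X103.4502 Y85.4457
G1 X119.9545 Y92.2820
G1 X126.7908 Y108.7863
M5
G0 X302.3308 Y67.3741
M4 S598
G1 X303.4384 Y132.3693 F1849
G1 X43.9196 Y110.9474
G1 X213.7523 Y60.3143
M5
G0 X87.9141 Y5.0232
M4 S598
G1 X42.4466 Y91.7056 F1849
G1 X297.8672 Y84.5099
G1 X87.9141 Y5.0232
M5
G0 X308.4283 Y51.1044
M4 S598
G1 X175.8190 Y78.3158 F1849
G1 X12.2110 Y26.9914
G1 X308.4283 Y51.1044
M5
G0 X152.7829 Y65.0667
M4 S598
G1 X208.1085 Y65.0667 F1849
G1 X208.1085 Y45.1194
G1 X152.7829 Y45.1194
G1 X152.7829 Y65.0667
M5

viewBox `0 0 334.4466 137.7700` with mm width/height → 1 unit = 1 mm. Flip: y_m = 137.7700 − y_svg.

**Shape 1** — `<path>` regular polygon, stroke `#ff0000` → score (S598, F1849). Machine vertices: (218.2375,101.0461) → (212.5351,100.5366) → (208.5813,104.6773) → (209.3535,110.3502) → (214.2702,113.2834) → (219.6290,111.2683) → (221.3946,105.8221) → (218.2375,101.0461). Closed: final G1 returns to the first vertex.

**Shape 2** — `<path>` open polyline, stroke `#ff0000` → score (S598, F1849). Machine vertices: (88.5020,9.2965) → (43.7314,8.9014) → (17.8478,44.2578) → (223.2416,80.3736). Open path.

**Shape 3** — `<rect>` rectangle, stroke `#ff0000` → score (S598, F1849). Machine vertices: (7.1403,76.7409) → (48.3687,76.7409) → (48.3687,17.3631) → (7.1403,17.3631) → (7.1403,76.7409). Closed: final G1 returns to the first vertex.

**Shape 4** — `<circle>` circle, stroke `#ff0000` → score (S598, F1849). Machine vertices: (126.7908,108.7863) → (119.9545,125.2906) → (103.4502,132.1269) → (86.9459,125.2906) → (80.1096,108.7863) → (86.9459,92.2820) → (103.4502,85.4457) → (119.9545,92.2820) → (126.7908,108.7863). Closed: final G1 returns to the first vertex.

**Shape 5** — `<path>` open polyline, stroke `#ff0000` → score (S598, F1849). Machine vertices: (302.3308,67.3741) → (303.4384,132.3693) → (43.9196,110.9474) → (213.7523,60.3143). Open path.

**Shape 6** — `<polygon>` closed polygon, stroke `#ff0000` → score (S598, F1849). Machine vertices: (87.9141,5.0232) → (42.4466,91.7056) → (297.8672,84.5099) → (87.9141,5.0232). Closed: final G1 returns to the first vertex.

**Shape 7** — `<polygon>` closed polygon, stroke `#ff0000` → score (S598, F1849). Machine vertices: (308.4283,51.1044) → (175.8190,78.3158) → (12.2110,26.9914) → (308.4283,51.1044). Closed: final G1 returns to the first vertex.

**Shape 8** — `<path>` rectangle, stroke `#ff0000` → score (S598, F1849). Machine vertices: (152.7829,65.0667) → (208.1085,65.0667) → (208.1085,45.1194) → (152.7829,45.1194) → (152.7829,65.0667). Closed: final G1 returns to the first vertex.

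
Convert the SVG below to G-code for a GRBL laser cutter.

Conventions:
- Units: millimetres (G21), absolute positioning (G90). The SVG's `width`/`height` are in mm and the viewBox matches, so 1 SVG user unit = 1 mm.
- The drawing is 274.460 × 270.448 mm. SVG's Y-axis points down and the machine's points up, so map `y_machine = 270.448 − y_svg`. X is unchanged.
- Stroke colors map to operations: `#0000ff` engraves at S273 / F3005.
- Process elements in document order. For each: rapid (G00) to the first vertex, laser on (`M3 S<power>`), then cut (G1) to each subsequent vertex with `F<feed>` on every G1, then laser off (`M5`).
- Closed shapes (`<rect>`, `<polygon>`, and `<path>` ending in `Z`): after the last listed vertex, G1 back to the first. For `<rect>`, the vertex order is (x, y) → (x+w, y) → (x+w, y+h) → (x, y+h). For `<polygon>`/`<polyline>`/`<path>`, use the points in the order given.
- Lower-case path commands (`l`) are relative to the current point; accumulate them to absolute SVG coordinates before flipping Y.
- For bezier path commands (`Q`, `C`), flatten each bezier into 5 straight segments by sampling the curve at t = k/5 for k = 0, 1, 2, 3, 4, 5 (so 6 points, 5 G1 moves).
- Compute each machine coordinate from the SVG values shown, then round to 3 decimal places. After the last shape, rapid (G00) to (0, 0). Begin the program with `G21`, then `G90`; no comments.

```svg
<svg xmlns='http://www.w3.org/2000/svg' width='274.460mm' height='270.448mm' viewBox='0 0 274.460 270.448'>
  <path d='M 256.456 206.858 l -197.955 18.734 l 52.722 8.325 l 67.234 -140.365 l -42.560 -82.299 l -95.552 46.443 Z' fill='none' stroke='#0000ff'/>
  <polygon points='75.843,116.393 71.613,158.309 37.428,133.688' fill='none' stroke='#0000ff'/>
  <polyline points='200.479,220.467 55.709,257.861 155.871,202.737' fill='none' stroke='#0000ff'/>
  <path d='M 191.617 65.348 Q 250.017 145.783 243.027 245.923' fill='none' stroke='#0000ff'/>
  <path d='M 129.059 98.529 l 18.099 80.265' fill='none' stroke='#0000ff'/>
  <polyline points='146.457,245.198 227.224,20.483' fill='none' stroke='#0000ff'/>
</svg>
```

G21
G90
G00 X256.456 Y63.590
M3 S273
G1 X58.501 Y44.856 F3005
G1 X111.223 Y36.531 F3005
G1 X178.457 Y176.896 F3005
G1 X135.897 Y259.195 F3005
G1 X40.345 Y212.752 F3005
G1 X256.456 Y63.590 F3005
M5
G00 X75.843 Y154.055
M3 S273
G1 X71.613 Y112.139 F3005
G1 X37.428 Y136.760 F3005
G1 X75.843 Y154.055 F3005
M5
G00 X200.479 Y49.981
M3 S273
G1 X55.709 Y12.587 F3005
G1 X155.871 Y67.711 F3005
M5
G00 X191.617 Y205.100
M3 S273
G1 X212.361 Y172.138 F3005
G1 X227.875 Y137.599 F3005
G1 X238.157 Y101.484 F3005
G1 X243.207 Y63.793 F3005
G1 X243.027 Y24.525 F3005
M5
G00 X129.059 Y171.919
M3 S273
G1 X147.158 Y91.654 F3005
M5
G00 X146.457 Y25.250
M3 S273
G1 X227.224 Y249.965 F3005
M5
G00 X0.000 Y0.000

1 u = 1 mm; y_m = 270.448 − y.

[1] `<path>` closed polygon, #0000ff→engrave S273 F3005: (256.456,63.590) → (58.501,44.856) → (111.223,36.531) → (178.457,176.896) → (135.897,259.195) → (40.345,212.752) → (256.456,63.590) (closed)

[2] `<polygon>` regular polygon, #0000ff→engrave S273 F3005: (75.843,154.055) → (71.613,112.139) → (37.428,136.760) → (75.843,154.055) (closed)

[3] `<polyline>` open polyline, #0000ff→engrave S273 F3005: (200.479,49.981) → (55.709,12.587) → (155.871,67.711)

[4] `<path>` quadratic bezier, #0000ff→engrave S273 F3005: (191.617,205.100) → (212.361,172.138) → (227.875,137.599) → (238.157,101.484) → (243.207,63.793) → (243.027,24.525)

[5] `<path>` line segment, #0000ff→engrave S273 F3005: (129.059,171.919) → (147.158,91.654)

[6] `<polyline>` line segment, #0000ff→engrave S273 F3005: (146.457,25.250) → (227.224,249.965)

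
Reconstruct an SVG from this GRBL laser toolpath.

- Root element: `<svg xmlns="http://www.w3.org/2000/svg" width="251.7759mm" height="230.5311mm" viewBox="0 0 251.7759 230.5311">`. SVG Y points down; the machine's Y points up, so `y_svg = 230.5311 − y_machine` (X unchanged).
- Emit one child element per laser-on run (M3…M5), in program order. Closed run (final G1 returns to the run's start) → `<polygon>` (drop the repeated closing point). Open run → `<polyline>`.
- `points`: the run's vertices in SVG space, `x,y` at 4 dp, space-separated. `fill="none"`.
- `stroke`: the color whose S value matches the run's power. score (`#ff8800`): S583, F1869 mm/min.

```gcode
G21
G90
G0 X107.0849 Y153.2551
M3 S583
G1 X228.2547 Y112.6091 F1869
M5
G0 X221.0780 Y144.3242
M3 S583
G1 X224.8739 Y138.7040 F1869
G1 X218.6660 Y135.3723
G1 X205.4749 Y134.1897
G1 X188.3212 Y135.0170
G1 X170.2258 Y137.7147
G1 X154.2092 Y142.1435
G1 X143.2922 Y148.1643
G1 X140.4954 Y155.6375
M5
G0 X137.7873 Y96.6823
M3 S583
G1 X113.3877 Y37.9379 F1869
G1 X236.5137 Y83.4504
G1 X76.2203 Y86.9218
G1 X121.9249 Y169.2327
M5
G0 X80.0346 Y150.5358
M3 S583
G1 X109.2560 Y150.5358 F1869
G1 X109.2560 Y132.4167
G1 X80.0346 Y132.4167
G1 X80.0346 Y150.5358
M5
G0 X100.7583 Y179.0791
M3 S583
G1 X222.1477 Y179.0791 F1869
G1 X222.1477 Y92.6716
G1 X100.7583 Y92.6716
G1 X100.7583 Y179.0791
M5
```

y_svg = 230.5311 − y_m. Every run uses S583, so all elements get stroke `#ff8800` (score).

[1] open run; points: 107.0849,77.2760 228.2547,117.9220

[2] open run; points: 221.0780,86.2069 224.8739,91.8271 218.6660,95.1588 205.4749,96.3414 188.3212,95.5141 170.2258,92.8164 154.2092,88.3876 143.2922,82.3668 140.4954,74.8936

[3] open run; points: 137.7873,133.8488 113.3877,192.5932 236.5137,147.0807 76.2203,143.6093 121.9249,61.2984

[4] closed run; points: 80.0346,79.9953 109.2560,79.9953 109.2560,98.1144 80.0346,98.1144

[5] closed run; points: 100.7583,51.4520 222.1477,51.4520 222.1477,137.8595 100.7583,137.8595

<svg xmlns="http://www.w3.org/2000/svg" width="251.7759mm" height="230.5311mm" viewBox="0 0 251.7759 230.5311">
  <polyline points="107.0849,77.2760 228.2547,117.9220" fill="none" stroke="#ff8800"/>
  <polyline points="221.0780,86.2069 224.8739,91.8271 218.6660,95.1588 205.4749,96.3414 188.3212,95.5141 170.2258,92.8164 154.2092,88.3876 143.2922,82.3668 140.4954,74.8936" fill="none" stroke="#ff8800"/>
  <polyline points="137.7873,133.8488 113.3877,192.5932 236.5137,147.0807 76.2203,143.6093 121.9249,61.2984" fill="none" stroke="#ff8800"/>
  <polygon points="80.0346,79.9953 109.2560,79.9953 109.2560,98.1144 80.0346,98.1144" fill="none" stroke="#ff8800"/>
  <polygon points="100.7583,51.4520 222.1477,51.4520 222.1477,137.8595 100.7583,137.8595" fill="none" stroke="#ff8800"/>
</svg>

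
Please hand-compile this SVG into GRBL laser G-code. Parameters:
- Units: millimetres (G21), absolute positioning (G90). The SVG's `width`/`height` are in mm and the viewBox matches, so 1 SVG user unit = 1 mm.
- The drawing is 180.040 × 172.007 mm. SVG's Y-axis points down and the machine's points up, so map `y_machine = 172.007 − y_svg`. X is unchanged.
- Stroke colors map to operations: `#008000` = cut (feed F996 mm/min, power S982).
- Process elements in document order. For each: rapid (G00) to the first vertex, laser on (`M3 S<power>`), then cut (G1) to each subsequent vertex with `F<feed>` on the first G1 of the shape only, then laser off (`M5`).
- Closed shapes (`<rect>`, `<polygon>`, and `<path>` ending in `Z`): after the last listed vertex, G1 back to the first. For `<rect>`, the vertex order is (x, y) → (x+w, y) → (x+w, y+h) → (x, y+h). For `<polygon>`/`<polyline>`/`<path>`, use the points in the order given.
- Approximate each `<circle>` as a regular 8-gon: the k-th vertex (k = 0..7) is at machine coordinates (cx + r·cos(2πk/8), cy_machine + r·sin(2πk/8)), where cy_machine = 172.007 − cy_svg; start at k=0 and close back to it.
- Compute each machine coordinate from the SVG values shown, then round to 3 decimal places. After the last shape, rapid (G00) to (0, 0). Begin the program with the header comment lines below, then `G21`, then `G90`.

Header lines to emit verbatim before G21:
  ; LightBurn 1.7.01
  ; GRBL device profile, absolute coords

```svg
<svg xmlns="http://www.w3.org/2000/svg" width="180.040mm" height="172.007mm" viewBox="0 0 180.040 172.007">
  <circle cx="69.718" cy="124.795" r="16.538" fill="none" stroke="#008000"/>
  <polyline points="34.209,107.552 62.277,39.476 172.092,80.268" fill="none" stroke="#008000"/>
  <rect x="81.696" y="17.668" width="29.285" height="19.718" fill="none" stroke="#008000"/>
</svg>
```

; LightBurn 1.7.01
; GRBL device profile, absolute coords
G21
G90
G00 X86.256 Y47.212
M3 S982
G1 X81.412 Y58.906 F996
G1 X69.718 Y63.750
G1 X58.024 Y58.906
G1 X53.180 Y47.212
G1 X58.024 Y35.518
G1 X69.718 Y30.674
G1 X81.412 Y35.518
G1 X86.256 Y47.212
M5
G00 X34.209 Y64.455
M3 S982
G1 X62.277 Y132.531 F996
G1 X172.092 Y91.739
M5
G00 X81.696 Y154.339
M3 S982
G1 X110.981 Y154.339 F996
G1 X110.981 Y134.621
G1 X81.696 Y134.621
G1 X81.696 Y154.339
M5
G00 X0.000 Y0.000

Since the viewBox matches the mm dimensions, user units are millimetres directly. The only transform is the Y-flip y_m = 172.007 − y_svg.

Shape 1 is a circle drawn with `<circle>`. Its stroke #008000 means cut at S982, F996. After flipping Y the toolpath is (86.256,47.212) → (81.412,58.906) → (69.718,63.750) → (58.024,58.906) → (53.180,47.212) → (58.024,35.518) → (69.718,30.674) → (81.412,35.518) → (86.256,47.212), returning to the start.

Shape 2 is a open polyline drawn with `<polyline>`. Its stroke #008000 means cut at S982, F996. After flipping Y the toolpath is (34.209,64.455) → (62.277,132.531) → (172.092,91.739).

Shape 3 is a rectangle drawn with `<rect>`. Its stroke #008000 means cut at S982, F996. After flipping Y the toolpath is (81.696,154.339) → (110.981,154.339) → (110.981,134.621) → (81.696,134.621) → (81.696,154.339), returning to the start.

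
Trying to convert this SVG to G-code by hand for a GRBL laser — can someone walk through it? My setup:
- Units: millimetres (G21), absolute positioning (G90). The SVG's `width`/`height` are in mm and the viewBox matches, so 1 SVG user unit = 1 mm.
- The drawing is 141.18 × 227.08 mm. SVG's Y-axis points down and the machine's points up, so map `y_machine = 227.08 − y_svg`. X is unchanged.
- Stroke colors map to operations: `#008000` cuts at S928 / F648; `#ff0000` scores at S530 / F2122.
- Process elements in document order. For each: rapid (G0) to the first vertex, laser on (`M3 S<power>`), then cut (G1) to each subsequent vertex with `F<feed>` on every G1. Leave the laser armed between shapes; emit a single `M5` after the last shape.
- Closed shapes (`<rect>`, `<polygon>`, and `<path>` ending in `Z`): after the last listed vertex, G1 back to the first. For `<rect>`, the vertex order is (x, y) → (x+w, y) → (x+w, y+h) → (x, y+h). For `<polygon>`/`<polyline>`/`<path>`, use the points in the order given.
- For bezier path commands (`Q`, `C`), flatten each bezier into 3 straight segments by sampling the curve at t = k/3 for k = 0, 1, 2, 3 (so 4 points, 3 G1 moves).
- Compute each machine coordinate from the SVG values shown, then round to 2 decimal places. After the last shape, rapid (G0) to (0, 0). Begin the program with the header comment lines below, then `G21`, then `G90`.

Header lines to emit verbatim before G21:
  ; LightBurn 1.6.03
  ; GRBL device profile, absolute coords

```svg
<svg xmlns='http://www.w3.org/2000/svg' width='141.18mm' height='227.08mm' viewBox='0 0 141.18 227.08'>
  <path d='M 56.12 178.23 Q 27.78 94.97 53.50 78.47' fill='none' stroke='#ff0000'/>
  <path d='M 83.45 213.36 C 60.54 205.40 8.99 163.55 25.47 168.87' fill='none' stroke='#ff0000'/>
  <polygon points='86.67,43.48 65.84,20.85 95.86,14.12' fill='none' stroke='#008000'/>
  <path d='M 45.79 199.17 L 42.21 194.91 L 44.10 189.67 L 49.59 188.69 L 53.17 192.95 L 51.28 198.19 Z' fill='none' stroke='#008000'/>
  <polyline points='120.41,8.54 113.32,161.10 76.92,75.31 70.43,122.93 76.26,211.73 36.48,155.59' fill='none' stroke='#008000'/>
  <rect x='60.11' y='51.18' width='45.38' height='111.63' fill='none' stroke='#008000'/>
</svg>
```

1 u = 1 mm; y_m = 227.08 − y.

[1] `<path>` quadratic bezier, #ff0000→score S530 F2122: (56.12,48.85) → (43.23,96.94) → (42.36,130.19) → (53.50,148.61)

[2] `<path>` cubic bezier, #ff0000→score S530 F2122: (83.45,13.72) → (54.57,29.97) → (28.09,50.81) → (25.47,58.21)

[3] `<polygon>` regular polygon, #008000→cut S928 F648: (86.67,183.60) → (65.84,206.23) → (95.86,212.96) → (86.67,183.60) (closed)

[4] `<path>` regular polygon, #008000→cut S928 F648: (45.79,27.91) → (42.21,32.17) → (44.10,37.41) → (49.59,38.39) → (53.17,34.13) → (51.28,28.89) → (45.79,27.91) (closed)

[5] `<polyline>` open polyline, #008000→cut S928 F648: (120.41,218.54) → (113.32,65.98) → (76.92,151.77) → (70.43,104.15) → (76.26,15.35) → (36.48,71.49)

[6] `<rect>` rectangle, #008000→cut S928 F648: (60.11,175.90) → (105.49,175.90) → (105.49,64.27) → (60.11,64.27) → (60.11,175.90) (closed)

; LightBurn 1.6.03
; GRBL device profile, absolute coords
G21
G90
G0 X56.12 Y48.85
M3 S530
G1 X43.23 Y96.94 F2122
G1 X42.36 Y130.19 F2122
G1 X53.50 Y148.61 F2122
G0 X83.45 Y13.72
M3 S530
G1 X54.57 Y29.97 F2122
G1 X28.09 Y50.81 F2122
G1 X25.47 Y58.21 F2122
G0 X86.67 Y183.60
M3 S928
G1 X65.84 Y206.23 F648
G1 X95.86 Y212.96 F648
G1 X86.67 Y183.60 F648
G0 X45.79 Y27.91
M3 S928
G1 X42.21 Y32.17 F648
G1 X44.10 Y37.41 F648
G1 X49.59 Y38.39 F648
G1 X53.17 Y34.13 F648
G1 X51.28 Y28.89 F648
G1 X45.79 Y27.91 F648
G0 X120.41 Y218.54
M3 S928
G1 X113.32 Y65.98 F648
G1 X76.92 Y151.77 F648
G1 X70.43 Y104.15 F648
G1 X76.26 Y15.35 F648
G1 X36.48 Y71.49 F648
G0 X60.11 Y175.90
M3 S928
G1 X105.49 Y175.90 F648
G1 X105.49 Y64.27 F648
G1 X60.11 Y64.27 F648
G1 X60.11 Y175.90 F648
M5
G0 X0.00 Y0.00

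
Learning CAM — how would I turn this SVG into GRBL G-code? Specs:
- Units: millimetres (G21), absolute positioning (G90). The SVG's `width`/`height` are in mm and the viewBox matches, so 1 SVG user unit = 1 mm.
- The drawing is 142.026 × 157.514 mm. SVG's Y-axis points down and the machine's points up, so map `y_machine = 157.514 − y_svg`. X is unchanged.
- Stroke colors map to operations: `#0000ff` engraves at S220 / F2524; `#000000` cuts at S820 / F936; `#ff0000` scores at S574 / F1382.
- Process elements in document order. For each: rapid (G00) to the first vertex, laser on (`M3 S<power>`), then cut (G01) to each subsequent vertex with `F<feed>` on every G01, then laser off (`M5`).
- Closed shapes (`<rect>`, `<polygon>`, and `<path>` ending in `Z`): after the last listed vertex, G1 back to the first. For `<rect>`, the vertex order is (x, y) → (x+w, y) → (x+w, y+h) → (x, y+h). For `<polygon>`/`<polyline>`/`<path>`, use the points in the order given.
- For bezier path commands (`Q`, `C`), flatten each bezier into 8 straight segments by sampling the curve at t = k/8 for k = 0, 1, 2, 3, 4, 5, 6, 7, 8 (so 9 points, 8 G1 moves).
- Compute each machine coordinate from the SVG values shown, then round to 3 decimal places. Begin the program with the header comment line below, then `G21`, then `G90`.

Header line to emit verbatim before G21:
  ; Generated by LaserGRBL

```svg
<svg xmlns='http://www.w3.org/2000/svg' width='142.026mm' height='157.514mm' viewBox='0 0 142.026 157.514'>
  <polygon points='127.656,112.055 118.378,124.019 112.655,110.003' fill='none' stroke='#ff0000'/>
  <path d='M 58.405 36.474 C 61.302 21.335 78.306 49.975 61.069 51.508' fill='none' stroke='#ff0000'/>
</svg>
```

; Generated by LaserGRBL
G21
G90
G00 X127.656 Y45.459
M3 S574
G01 X118.378 Y33.495 F1382
G01 X112.655 Y47.511 F1382
G01 X127.656 Y45.459 F1382
M5
G00 X58.405 Y121.040
M3 S574
G01 X60.058 Y124.803 F1382
G01 X62.467 Y125.293 F1382
G01 X65.066 Y123.340 F1382
G01 X67.287 Y119.775 F1382
G01 X68.565 Y115.428 F1382
G01 X68.332 Y111.131 F1382
G01 X66.022 Y107.713 F1382
G01 X61.069 Y106.006 F1382
M5

1 u = 1 mm; y_m = 157.514 − y.

[1] `<polygon>` regular polygon, #ff0000→score S574 F1382: (127.656,45.459) → (118.378,33.495) → (112.655,47.511) → (127.656,45.459) (closed)

[2] `<path>` cubic bezier, #ff0000→score S574 F1382: (58.405,121.040) → (60.058,124.803) → (62.467,125.293) → (65.066,123.340) → (67.287,119.775) → (68.565,115.428) → (68.332,111.131) → (66.022,107.713) → (61.069,106.006)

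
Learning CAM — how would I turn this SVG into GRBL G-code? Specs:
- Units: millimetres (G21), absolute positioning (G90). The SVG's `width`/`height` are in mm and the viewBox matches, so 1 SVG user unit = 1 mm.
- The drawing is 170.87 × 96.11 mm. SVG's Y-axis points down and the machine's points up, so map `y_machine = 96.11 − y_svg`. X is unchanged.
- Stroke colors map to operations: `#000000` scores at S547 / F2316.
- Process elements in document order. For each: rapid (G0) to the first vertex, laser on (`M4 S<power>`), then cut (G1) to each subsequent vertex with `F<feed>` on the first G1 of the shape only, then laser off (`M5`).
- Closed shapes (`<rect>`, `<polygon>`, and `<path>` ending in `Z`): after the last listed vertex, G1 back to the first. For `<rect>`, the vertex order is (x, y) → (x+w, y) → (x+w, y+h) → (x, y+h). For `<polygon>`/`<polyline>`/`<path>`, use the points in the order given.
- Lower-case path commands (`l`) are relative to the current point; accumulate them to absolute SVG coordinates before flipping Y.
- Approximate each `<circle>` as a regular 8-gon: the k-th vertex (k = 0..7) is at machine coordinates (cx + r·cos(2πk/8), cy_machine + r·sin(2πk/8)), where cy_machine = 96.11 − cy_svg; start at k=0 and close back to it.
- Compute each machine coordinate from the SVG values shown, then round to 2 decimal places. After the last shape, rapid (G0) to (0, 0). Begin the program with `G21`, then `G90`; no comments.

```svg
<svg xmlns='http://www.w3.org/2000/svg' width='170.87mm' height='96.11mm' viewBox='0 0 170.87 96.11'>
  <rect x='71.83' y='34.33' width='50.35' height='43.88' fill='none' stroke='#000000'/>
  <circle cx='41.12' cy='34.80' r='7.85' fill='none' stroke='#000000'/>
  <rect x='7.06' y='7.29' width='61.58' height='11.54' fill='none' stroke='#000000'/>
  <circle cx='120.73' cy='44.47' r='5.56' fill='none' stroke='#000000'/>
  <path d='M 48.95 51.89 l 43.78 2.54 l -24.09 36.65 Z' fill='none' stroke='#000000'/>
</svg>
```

G21
G90
G0 X71.83 Y61.78
M4 S547
G1 X122.18 Y61.78 F2316
G1 X122.18 Y17.90
G1 X71.83 Y17.90
G1 X71.83 Y61.78
M5
G0 X48.97 Y61.31
M4 S547
G1 X46.67 Y66.86 F2316
G1 X41.12 Y69.16
G1 X35.57 Y66.86
G1 X33.27 Y61.31
G1 X35.57 Y55.76
G1 X41.12 Y53.46
G1 X46.67 Y55.76
G1 X48.97 Y61.31
M5
G0 X7.06 Y88.82
M4 S547
G1 X68.64 Y88.82 F2316
G1 X68.64 Y77.28
G1 X7.06 Y77.28
G1 X7.06 Y88.82
M5
G0 X126.29 Y51.64
M4 S547
G1 X124.66 Y55.57 F2316
G1 X120.73 Y57.20
G1 X116.80 Y55.57
G1 X115.17 Y51.64
G1 X116.80 Y47.71
G1 X120.73 Y46.08
G1 X124.66 Y47.71
G1 X126.29 Y51.64
M5
G0 X48.95 Y44.22
M4 S547
G1 X92.73 Y41.68 F2316
G1 X68.64 Y5.03
G1 X48.95 Y44.22
M5
G0 X0.00 Y0.00

Since the viewBox matches the mm dimensions, user units are millimetres directly. The only transform is the Y-flip y_m = 96.11 − y_svg.

Shape 1 is a rectangle drawn with `<rect>`. Its stroke #000000 means score at S547, F2316. After flipping Y the toolpath is (71.83,61.78) → (122.18,61.78) → (122.18,17.90) → (71.83,17.90) → (71.83,61.78), returning to the start.

Shape 2 is a circle drawn with `<circle>`. Its stroke #000000 means score at S547, F2316. After flipping Y the toolpath is (48.97,61.31) → (46.67,66.86) → (41.12,69.16) → (35.57,66.86) → (33.27,61.31) → (35.57,55.76) → (41.12,53.46) → (46.67,55.76) → (48.97,61.31), returning to the start.

Shape 3 is a rectangle drawn with `<rect>`. Its stroke #000000 means score at S547, F2316. After flipping Y the toolpath is (7.06,88.82) → (68.64,88.82) → (68.64,77.28) → (7.06,77.28) → (7.06,88.82), returning to the start.

Shape 4 is a circle drawn with `<circle>`. Its stroke #000000 means score at S547, F2316. After flipping Y the toolpath is (126.29,51.64) → (124.66,55.57) → (120.73,57.20) → (116.80,55.57) → (115.17,51.64) → (116.80,47.71) → (120.73,46.08) → (124.66,47.71) → (126.29,51.64), returning to the start.

Shape 5 is a regular polygon drawn with `<path>`. Its stroke #000000 means score at S547, F2316. After flipping Y the toolpath is (48.95,44.22) → (92.73,41.68) → (68.64,5.03) → (48.95,44.22), returning to the start.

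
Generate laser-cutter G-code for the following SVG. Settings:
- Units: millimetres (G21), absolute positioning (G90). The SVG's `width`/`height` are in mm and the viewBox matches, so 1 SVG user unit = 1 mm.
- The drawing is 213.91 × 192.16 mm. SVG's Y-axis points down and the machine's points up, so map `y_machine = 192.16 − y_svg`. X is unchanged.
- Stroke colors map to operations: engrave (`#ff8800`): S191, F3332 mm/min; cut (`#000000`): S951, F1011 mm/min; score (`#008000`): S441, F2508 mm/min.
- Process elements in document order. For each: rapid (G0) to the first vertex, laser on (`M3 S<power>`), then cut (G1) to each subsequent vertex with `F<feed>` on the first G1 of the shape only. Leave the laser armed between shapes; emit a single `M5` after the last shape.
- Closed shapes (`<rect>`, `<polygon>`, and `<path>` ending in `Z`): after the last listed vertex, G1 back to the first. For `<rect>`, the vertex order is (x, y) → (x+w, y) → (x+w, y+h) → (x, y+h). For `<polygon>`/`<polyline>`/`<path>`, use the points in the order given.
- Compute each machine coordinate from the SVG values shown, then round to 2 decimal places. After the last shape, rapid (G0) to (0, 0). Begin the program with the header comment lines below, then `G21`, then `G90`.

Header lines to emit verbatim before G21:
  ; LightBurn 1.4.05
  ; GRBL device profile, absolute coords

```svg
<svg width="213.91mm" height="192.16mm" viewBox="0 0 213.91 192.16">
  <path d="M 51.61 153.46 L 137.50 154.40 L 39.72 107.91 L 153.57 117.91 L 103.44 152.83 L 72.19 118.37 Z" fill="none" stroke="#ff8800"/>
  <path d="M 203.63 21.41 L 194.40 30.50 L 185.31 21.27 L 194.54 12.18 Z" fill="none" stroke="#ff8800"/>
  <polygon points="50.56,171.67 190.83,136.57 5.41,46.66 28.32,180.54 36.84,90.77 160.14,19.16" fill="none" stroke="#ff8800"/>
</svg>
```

1 u = 1 mm; y_m = 192.16 − y.

[1] `<path>` closed polygon, #ff8800→engrave S191 F3332: (51.61,38.70) → (137.50,37.76) → (39.72,84.25) → (153.57,74.25) → (103.44,39.33) → (72.19,73.79) → (51.61,38.70) (closed)

[2] `<path>` regular polygon, #ff8800→engrave S191 F3332: (203.63,170.75) → (194.40,161.66) → (185.31,170.89) → (194.54,179.98) → (203.63,170.75) (closed)

[3] `<polygon>` closed polygon, #ff8800→engrave S191 F3332: (50.56,20.49) → (190.83,55.59) → (5.41,145.50) → (28.32,11.62) → (36.84,101.39) → (160.14,173.00) → (50.56,20.49) (closed)

; LightBurn 1.4.05
; GRBL device profile, absolute coords
G21
G90
G0 X51.61 Y38.70
M3 S191
G1 X137.50 Y37.76 F3332
G1 X39.72 Y84.25
G1 X153.57 Y74.25
G1 X103.44 Y39.33
G1 X72.19 Y73.79
G1 X51.61 Y38.70
G0 X203.63 Y170.75
M3 S191
G1 X194.40 Y161.66 F3332
G1 X185.31 Y170.89
G1 X194.54 Y179.98
G1 X203.63 Y170.75
G0 X50.56 Y20.49
M3 S191
G1 X190.83 Y55.59 F3332
G1 X5.41 Y145.50
G1 X28.32 Y11.62
G1 X36.84 Y101.39
G1 X160.14 Y173.00
G1 X50.56 Y20.49
M5
G0 X0.00 Y0.00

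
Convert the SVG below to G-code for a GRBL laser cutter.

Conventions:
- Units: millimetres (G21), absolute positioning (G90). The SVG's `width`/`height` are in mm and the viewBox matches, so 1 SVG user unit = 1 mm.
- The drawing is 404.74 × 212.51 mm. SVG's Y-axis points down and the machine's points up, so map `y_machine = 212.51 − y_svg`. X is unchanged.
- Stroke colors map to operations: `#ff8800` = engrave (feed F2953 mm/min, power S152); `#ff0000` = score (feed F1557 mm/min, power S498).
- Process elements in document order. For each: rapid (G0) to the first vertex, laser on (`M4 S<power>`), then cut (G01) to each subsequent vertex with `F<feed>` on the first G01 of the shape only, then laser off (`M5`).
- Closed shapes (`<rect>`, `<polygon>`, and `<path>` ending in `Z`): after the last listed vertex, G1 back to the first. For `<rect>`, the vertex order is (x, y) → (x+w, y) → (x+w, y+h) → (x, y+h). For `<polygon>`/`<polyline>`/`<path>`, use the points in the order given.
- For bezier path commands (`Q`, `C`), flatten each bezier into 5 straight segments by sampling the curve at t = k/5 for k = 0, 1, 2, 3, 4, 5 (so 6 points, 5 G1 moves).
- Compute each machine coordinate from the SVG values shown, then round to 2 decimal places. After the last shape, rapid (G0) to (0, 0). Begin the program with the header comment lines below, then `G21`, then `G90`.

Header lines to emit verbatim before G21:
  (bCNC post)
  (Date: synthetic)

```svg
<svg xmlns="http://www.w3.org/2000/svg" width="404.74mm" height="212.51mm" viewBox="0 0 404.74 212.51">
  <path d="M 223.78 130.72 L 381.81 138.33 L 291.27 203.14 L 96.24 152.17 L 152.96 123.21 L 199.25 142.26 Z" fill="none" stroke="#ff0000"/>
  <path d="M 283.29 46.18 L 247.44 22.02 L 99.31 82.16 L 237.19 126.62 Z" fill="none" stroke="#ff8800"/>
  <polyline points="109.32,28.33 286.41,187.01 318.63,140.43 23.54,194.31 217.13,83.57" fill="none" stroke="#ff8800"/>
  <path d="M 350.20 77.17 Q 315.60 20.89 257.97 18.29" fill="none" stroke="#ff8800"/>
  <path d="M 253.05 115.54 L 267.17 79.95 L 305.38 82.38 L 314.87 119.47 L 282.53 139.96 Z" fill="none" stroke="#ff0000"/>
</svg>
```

(bCNC post)
(Date: synthetic)
G21
G90
G0 X223.78 Y81.79
M4 S498
G01 X381.81 Y74.18 F1557
G01 X291.27 Y9.37
G01 X96.24 Y60.34
G01 X152.96 Y89.30
G01 X199.25 Y70.25
G01 X223.78 Y81.79
M5
G0 X283.29 Y166.33
M4 S152
G01 X247.44 Y190.49 F2953
G01 X99.31 Y130.35
G01 X237.19 Y85.89
G01 X283.29 Y166.33
M5
G0 X109.32 Y184.18
M4 S152
G01 X286.41 Y25.50 F2953
G01 X318.63 Y72.08
G01 X23.54 Y18.20
G01 X217.13 Y128.94
M5
G0 X350.20 Y135.34
M4 S152
G01 X335.44 Y155.70 F2953
G01 X318.84 Y171.78
G01 X300.39 Y183.55
G01 X280.10 Y191.03
G01 X257.97 Y194.22
M5
G0 X253.05 Y96.97
M4 S498
G01 X267.17 Y132.56 F1557
G01 X305.38 Y130.13
G01 X314.87 Y93.04
G01 X282.53 Y72.55
G01 X253.05 Y96.97
M5
G0 X0.00 Y0.00

viewBox `0 0 404.74 212.51` with mm width/height → 1 unit = 1 mm. Flip: y_m = 212.51 − y_svg.

**Shape 1** — `<path>` closed polygon, stroke `#ff0000` → score (S498, F1557). Machine vertices: (223.78,81.79) → (381.81,74.18) → (291.27,9.37) → (96.24,60.34) → (152.96,89.30) → (199.25,70.25) → (223.78,81.79). Closed: final G1 returns to the first vertex.

**Shape 2** — `<path>` closed polygon, stroke `#ff8800` → engrave (S152, F2953). Machine vertices: (283.29,166.33) → (247.44,190.49) → (99.31,130.35) → (237.19,85.89) → (283.29,166.33). Closed: final G1 returns to the first vertex.

**Shape 3** — `<polyline>` open polyline, stroke `#ff8800` → engrave (S152, F2953). Machine vertices: (109.32,184.18) → (286.41,25.50) → (318.63,72.08) → (23.54,18.20) → (217.13,128.94). Open path.

**Shape 4** — `<path>` quadratic bezier, stroke `#ff8800` → engrave (S152, F2953). Control points (SVG): P0=(350.20,77.17), P1=(315.60,20.89), P2=(257.97,18.29); sampled at t=k/5. Machine vertices: (350.20,135.34) → (335.44,155.70) → (318.84,171.78) → (300.39,183.55) → (280.10,191.03) → (257.97,194.22). Open path.

**Shape 5** — `<path>` regular polygon, stroke `#ff0000` → score (S498, F1557). Machine vertices: (253.05,96.97) → (267.17,132.56) → (305.38,130.13) → (314.87,93.04) → (282.53,72.55) → (253.05,96.97). Closed: final G1 returns to the first vertex.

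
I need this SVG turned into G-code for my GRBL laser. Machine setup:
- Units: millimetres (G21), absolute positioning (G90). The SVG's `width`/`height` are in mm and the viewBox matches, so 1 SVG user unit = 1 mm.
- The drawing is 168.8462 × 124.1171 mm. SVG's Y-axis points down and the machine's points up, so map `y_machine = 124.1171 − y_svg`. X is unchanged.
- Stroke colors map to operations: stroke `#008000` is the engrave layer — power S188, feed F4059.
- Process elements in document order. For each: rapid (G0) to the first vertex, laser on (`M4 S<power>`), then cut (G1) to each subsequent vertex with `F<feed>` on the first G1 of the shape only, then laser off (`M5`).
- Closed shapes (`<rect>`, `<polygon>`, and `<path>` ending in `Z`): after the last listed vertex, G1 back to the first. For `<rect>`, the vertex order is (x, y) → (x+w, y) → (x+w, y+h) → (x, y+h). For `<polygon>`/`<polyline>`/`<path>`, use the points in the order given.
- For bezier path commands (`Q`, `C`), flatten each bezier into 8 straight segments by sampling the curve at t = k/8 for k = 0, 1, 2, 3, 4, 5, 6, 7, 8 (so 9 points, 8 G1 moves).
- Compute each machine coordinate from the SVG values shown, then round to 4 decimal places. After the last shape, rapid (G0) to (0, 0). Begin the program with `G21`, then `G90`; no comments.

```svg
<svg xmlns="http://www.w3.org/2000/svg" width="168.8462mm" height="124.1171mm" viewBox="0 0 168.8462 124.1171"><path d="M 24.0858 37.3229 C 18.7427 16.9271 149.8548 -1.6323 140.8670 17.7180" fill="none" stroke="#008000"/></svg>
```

G21
G90
G0 X24.0858 Y86.7942
M4 S188
G1 X27.9383 Y94.2861 F4059
G1 X41.3427 Y101.1831
G1 X61.0579 Y107.0624
G1 X83.8432 Y111.5014
G1 X106.4576 Y114.0773
G1 X125.6603 Y114.3674
G1 X138.2104 Y111.9489
G1 X140.8670 Y106.3991
M5
G0 X0.0000 Y0.0000

viewBox `0 0 168.8462 124.1171` with mm width/height → 1 unit = 1 mm. Flip: y_m = 124.1171 − y_svg.

**Shape 1** — `<path>` cubic bezier, stroke `#008000` → engrave (S188, F4059). Control points (SVG): P0=(24.0858,37.3229), P1=(18.7427,16.9271), P2=(149.8548,-1.6323), P3=(140.8670,17.7180); sampled at t=k/8. Machine vertices: (24.0858,86.7942) → (27.9383,94.2861) → (41.3427,101.1831) → (61.0579,107.0624) → (83.8432,111.5014) → (106.4576,114.0773) → (125.6603,114.3674) → (138.2104,111.9489) → (140.8670,106.3991). Open path.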